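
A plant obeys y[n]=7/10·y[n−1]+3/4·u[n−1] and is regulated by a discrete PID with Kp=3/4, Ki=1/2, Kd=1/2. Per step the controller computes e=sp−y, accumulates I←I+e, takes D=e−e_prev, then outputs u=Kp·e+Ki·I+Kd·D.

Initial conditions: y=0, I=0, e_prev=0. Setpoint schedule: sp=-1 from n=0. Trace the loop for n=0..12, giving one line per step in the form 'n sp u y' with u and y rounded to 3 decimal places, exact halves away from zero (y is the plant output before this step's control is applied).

(exact arithmetic carried between steps; '≈' marks a value shown rounded to 6 d.p. or computed from one; I and e_prev carry over from the previous line; the table rounds u and y to 3 d.p., halves away from zero)
n=0: y=0, sp=-1, e=sp−y=-1; I=-1, D=e−e_prev=-1; u=3/4·(-1)+1/2·(-1)+1/2·(-1)=-1.75; next y=7/10·0+3/4·(-1.75)=-1.3125
n=1: y=-1.3125, sp=-1, e=sp−y=0.3125; I=-0.6875, D=e−e_prev=1.3125; u=3/4·0.3125+1/2·(-0.6875)+1/2·1.3125=0.546875; next y=7/10·(-1.3125)+3/4·0.546875≈-0.508594
n=2: y≈-0.508594, sp=-1, e=sp−y≈-0.491406; I≈-1.178906, D=e−e_prev≈-0.803906; u=3/4·(-0.491406)+1/2·(-1.178906)+1/2·(-0.803906)≈-1.359961; next y=7/10·(-0.508594)+3/4·(-1.359961)≈-1.375986
n=3: y≈-1.375986, sp=-1, e=sp−y≈0.375986; I≈-0.802920, D=e−e_prev≈0.867393; u=3/4·0.375986+1/2·(-0.802920)+1/2·0.867393≈0.314226; next y=7/10·(-1.375986)+3/4·0.314226≈-0.727521
n=4: y≈-0.727521, sp=-1, e=sp−y≈-0.272479; I≈-1.075399, D=e−e_prev≈-0.648465; u=3/4·(-0.272479)+1/2·(-1.075399)+1/2·(-0.648465)≈-1.066292; next y=7/10·(-0.727521)+3/4·(-1.066292)≈-1.308983
n=5: y≈-1.308983, sp=-1, e=sp−y≈0.308983; I≈-0.766416, D=e−e_prev≈0.581462; u=3/4·0.308983+1/2·(-0.766416)+1/2·0.581462≈0.139261; next y=7/10·(-1.308983)+3/4·0.139261≈-0.811843
n=6: y≈-0.811843, sp=-1, e=sp−y≈-0.188157; I≈-0.954573, D=e−e_prev≈-0.497141; u=3/4·(-0.188157)+1/2·(-0.954573)+1/2·(-0.497141)≈-0.866975; next y=7/10·(-0.811843)+3/4·(-0.866975)≈-1.218521
n=7: y≈-1.218521, sp=-1, e=sp−y≈0.218521; I≈-0.736052, D=e−e_prev≈0.406678; u=3/4·0.218521+1/2·(-0.736052)+1/2·0.406678≈-0.000796; next y=7/10·(-1.218521)+3/4·(-0.000796)≈-0.853562
n=8: y≈-0.853562, sp=-1, e=sp−y≈-0.146438; I≈-0.882490, D=e−e_prev≈-0.364959; u=3/4·(-0.146438)+1/2·(-0.882490)+1/2·(-0.364959)≈-0.733553; next y=7/10·(-0.853562)+3/4·(-0.733553)≈-1.147658
n=9: y≈-1.147658, sp=-1, e=sp−y≈0.147658; I≈-0.734832, D=e−e_prev≈0.294096; u=3/4·0.147658+1/2·(-0.734832)+1/2·0.294096≈-0.109624; next y=7/10·(-1.147658)+3/4·(-0.109624)≈-0.885579
n=10: y≈-0.885579, sp=-1, e=sp−y≈-0.114421; I≈-0.849253, D=e−e_prev≈-0.262079; u=3/4·(-0.114421)+1/2·(-0.849253)+1/2·(-0.262079)≈-0.641482; next y=7/10·(-0.885579)+3/4·(-0.641482)≈-1.101017
n=11: y≈-1.101017, sp=-1, e=sp−y≈0.101017; I≈-0.748236, D=e−e_prev≈0.215438; u=3/4·0.101017+1/2·(-0.748236)+1/2·0.215438≈-0.190637; next y=7/10·(-1.101017)+3/4·(-0.190637)≈-0.913689
n=12: y≈-0.913689, sp=-1, e=sp−y≈-0.086311; I≈-0.834547, D=e−e_prev≈-0.187328; u=3/4·(-0.086311)+1/2·(-0.834547)+1/2·(-0.187328)≈-0.575671; next y=7/10·(-0.913689)+3/4·(-0.575671)≈-1.071335

0 -1 -1.750 0.000
1 -1 0.547 -1.313
2 -1 -1.360 -0.509
3 -1 0.314 -1.376
4 -1 -1.066 -0.728
5 -1 0.139 -1.309
6 -1 -0.867 -0.812
7 -1 -0.001 -1.219
8 -1 -0.734 -0.854
9 -1 -0.110 -1.148
10 -1 -0.641 -0.886
11 -1 -0.191 -1.101
12 -1 -0.576 -0.914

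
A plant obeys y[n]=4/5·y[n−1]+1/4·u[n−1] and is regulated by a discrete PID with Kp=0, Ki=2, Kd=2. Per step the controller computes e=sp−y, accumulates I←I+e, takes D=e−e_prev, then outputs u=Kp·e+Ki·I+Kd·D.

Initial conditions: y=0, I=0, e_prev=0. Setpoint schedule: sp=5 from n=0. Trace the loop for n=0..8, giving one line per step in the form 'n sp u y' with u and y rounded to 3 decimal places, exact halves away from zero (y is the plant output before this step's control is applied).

(exact arithmetic carried between steps; '≈' marks a value shown rounded to 6 d.p. or computed from one; I and e_prev carry over from the previous line; the table rounds u and y to 3 d.p., halves away from zero)
n=0: y=0, sp=5, e=sp−y=5; I=5, D=e−e_prev=5; u=0·5+2·5+2·5=20; next y=4/5·0+1/4·20=5
n=1: y=5, sp=5, e=sp−y=0; I=5, D=e−e_prev=-5; u=0·0+2·5+2·(-5)=0; next y=4/5·5+1/4·0=4
n=2: y=4, sp=5, e=sp−y=1; I=6, D=e−e_prev=1; u=0·1+2·6+2·1=14; next y=4/5·4+1/4·14=6.7
n=3: y=6.7, sp=5, e=sp−y=-1.7; I=4.3, D=e−e_prev=-2.7; u=0·(-1.7)+2·4.3+2·(-2.7)=3.2; next y=4/5·6.7+1/4·3.2=6.16
n=4: y=6.16, sp=5, e=sp−y=-1.16; I=3.14, D=e−e_prev=0.54; u=0·(-1.16)+2·3.14+2·0.54=7.36; next y=4/5·6.16+1/4·7.36=6.768
n=5: y=6.768, sp=5, e=sp−y=-1.768; I=1.372, D=e−e_prev=-0.608; u=0·(-1.768)+2·1.372+2·(-0.608)=1.528; next y=4/5·6.768+1/4·1.528=5.7964
n=6: y=5.7964, sp=5, e=sp−y=-0.7964; I=0.5756, D=e−e_prev=0.9716; u=0·(-0.7964)+2·0.5756+2·0.9716=3.0944; next y=4/5·5.7964+1/4·3.0944=5.41072
n=7: y=5.41072, sp=5, e=sp−y=-0.41072; I=0.16488, D=e−e_prev=0.38568; u=0·(-0.41072)+2·0.16488+2·0.38568=1.10112; next y=4/5·5.41072+1/4·1.10112=4.603856
n=8: y=4.603856, sp=5, e=sp−y=0.396144; I=0.561024, D=e−e_prev=0.806864; u=0·0.396144+2·0.561024+2·0.806864=2.735776; next y=4/5·4.603856+1/4·2.735776≈4.367029

0 5 20.000 0.000
1 5 0.000 5.000
2 5 14.000 4.000
3 5 3.200 6.700
4 5 7.360 6.160
5 5 1.528 6.768
6 5 3.094 5.796
7 5 1.101 5.411
8 5 2.736 4.604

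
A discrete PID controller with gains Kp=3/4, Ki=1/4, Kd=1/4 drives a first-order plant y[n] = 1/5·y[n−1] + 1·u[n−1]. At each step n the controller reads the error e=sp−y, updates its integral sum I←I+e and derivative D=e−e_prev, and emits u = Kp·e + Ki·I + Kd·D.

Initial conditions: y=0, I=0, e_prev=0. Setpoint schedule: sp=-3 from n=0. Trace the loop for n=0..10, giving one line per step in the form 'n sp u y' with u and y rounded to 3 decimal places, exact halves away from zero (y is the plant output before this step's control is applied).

(exact arithmetic carried between steps; '≈' marks a value shown rounded to 6 d.p. or computed from one; I and e_prev carry over from the previous line; the table rounds u and y to 3 d.p., halves away from zero)
n=0: y=0, sp=-3, e=sp−y=-3; I=-3, D=e−e_prev=-3; u=3/4·(-3)+1/4·(-3)+1/4·(-3)=-3.75; next y=1/5·0+1·(-3.75)=-3.75
n=1: y=-3.75, sp=-3, e=sp−y=0.75; I=-2.25, D=e−e_prev=3.75; u=3/4·0.75+1/4·(-2.25)+1/4·3.75=0.9375; next y=1/5·(-3.75)+1·0.9375=0.1875
n=2: y=0.1875, sp=-3, e=sp−y=-3.1875; I=-5.4375, D=e−e_prev=-3.9375; u=3/4·(-3.1875)+1/4·(-5.4375)+1/4·(-3.9375)=-4.734375; next y=1/5·0.1875+1·(-4.734375)=-4.696875
n=3: y=-4.696875, sp=-3, e=sp−y=1.696875; I=-3.740625, D=e−e_prev=4.884375; u=3/4·1.696875+1/4·(-3.740625)+1/4·4.884375≈1.558594; next y=1/5·(-4.696875)+1·1.558594≈0.619219
n=4: y≈0.619219, sp=-3, e=sp−y≈-3.619219; I≈-7.359844, D=e−e_prev≈-5.316094; u=3/4·(-3.619219)+1/4·(-7.359844)+1/4·(-5.316094)≈-5.883398; next y=1/5·0.619219+1·(-5.883398)≈-5.759555
n=5: y≈-5.759555, sp=-3, e=sp−y≈2.759555; I≈-4.600289, D=e−e_prev≈6.378773; u=3/4·2.759555+1/4·(-4.600289)+1/4·6.378773≈2.514287; next y=1/5·(-5.759555)+1·2.514287≈1.362376
n=6: y≈1.362376, sp=-3, e=sp−y≈-4.362376; I≈-8.962665, D=e−e_prev≈-7.121931; u=3/4·(-4.362376)+1/4·(-8.962665)+1/4·(-7.121931)≈-7.292931; next y=1/5·1.362376+1·(-7.292931)≈-7.020456
n=7: y≈-7.020456, sp=-3, e=sp−y≈4.020456; I≈-4.942209, D=e−e_prev≈8.382832; u=3/4·4.020456+1/4·(-4.942209)+1/4·8.382832≈3.875498; next y=1/5·(-7.020456)+1·3.875498≈2.471406
n=8: y≈2.471406, sp=-3, e=sp−y≈-5.471406; I≈-10.413616, D=e−e_prev≈-9.491862; u=3/4·(-5.471406)+1/4·(-10.413616)+1/4·(-9.491862)≈-9.079924; next y=1/5·2.471406+1·(-9.079924)≈-8.585643
n=9: y≈-8.585643, sp=-3, e=sp−y≈5.585643; I≈-4.827973, D=e−e_prev≈11.057050; u=3/4·5.585643+1/4·(-4.827973)+1/4·11.057050≈5.746502; next y=1/5·(-8.585643)+1·5.746502≈4.029373
n=10: y≈4.029373, sp=-3, e=sp−y≈-7.029373; I≈-11.857346, D=e−e_prev≈-12.615016; u=3/4·(-7.029373)+1/4·(-11.857346)+1/4·(-12.615016)≈-11.390120; next y=1/5·4.029373+1·(-11.390120)≈-10.584245

0 -3 -3.750 0.000
1 -3 0.938 -3.750
2 -3 -4.734 0.188
3 -3 1.559 -4.697
4 -3 -5.883 0.619
5 -3 2.514 -5.760
6 -3 -7.293 1.362
7 -3 3.875 -7.020
8 -3 -9.080 2.471
9 -3 5.747 -8.586
10 -3 -11.390 4.029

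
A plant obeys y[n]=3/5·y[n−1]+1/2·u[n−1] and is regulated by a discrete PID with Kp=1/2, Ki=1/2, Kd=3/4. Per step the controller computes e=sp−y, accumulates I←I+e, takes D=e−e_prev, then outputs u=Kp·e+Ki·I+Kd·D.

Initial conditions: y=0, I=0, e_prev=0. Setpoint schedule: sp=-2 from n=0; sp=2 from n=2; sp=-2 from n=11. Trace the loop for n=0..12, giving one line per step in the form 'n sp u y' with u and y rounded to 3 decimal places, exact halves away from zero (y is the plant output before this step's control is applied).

(exact arithmetic carried between steps; '≈' marks a value shown rounded to 6 d.p. or computed from one; I and e_prev carry over from the previous line; the table rounds u and y to 3 d.p., halves away from zero)
n=0: y=0, sp=-2, e=sp−y=-2; I=-2, D=e−e_prev=-2; u=1/2·(-2)+1/2·(-2)+3/4·(-2)=-3.5; next y=3/5·0+1/2·(-3.5)=-1.75
n=1: y=-1.75, sp=-2, e=sp−y=-0.25; I=-2.25, D=e−e_prev=1.75; u=1/2·(-0.25)+1/2·(-2.25)+3/4·1.75=0.0625; next y=3/5·(-1.75)+1/2·0.0625=-1.01875
n=2: y=-1.01875, sp=2, e=sp−y=3.01875; I=0.76875, D=e−e_prev=3.26875; u=1/2·3.01875+1/2·0.76875+3/4·3.26875≈4.345313; next y=3/5·(-1.01875)+1/2·4.345313≈1.561406
n=3: y≈1.561406, sp=2, e=sp−y≈0.438594; I≈1.207344, D=e−e_prev≈-2.580156; u=1/2·0.438594+1/2·1.207344+3/4·(-2.580156)≈-1.112148; next y=3/5·1.561406+1/2·(-1.112148)≈0.380770
n=4: y≈0.380770, sp=2, e=sp−y≈1.619230; I≈2.826574, D=e−e_prev≈1.180637; u=1/2·1.619230+1/2·2.826574+3/4·1.180637≈3.108380; next y=3/5·0.380770+1/2·3.108380≈1.782652
n=5: y≈1.782652, sp=2, e=sp−y≈0.217348; I≈3.043923, D=e−e_prev≈-1.401882; u=1/2·0.217348+1/2·3.043923+3/4·(-1.401882)≈0.579224; next y=3/5·1.782652+1/2·0.579224≈1.359203
n=6: y≈1.359203, sp=2, e=sp−y≈0.640797; I≈3.684720, D=e−e_prev≈0.423449; u=1/2·0.640797+1/2·3.684720+3/4·0.423449≈2.480345; next y=3/5·1.359203+1/2·2.480345≈2.055694
n=7: y≈2.055694, sp=2, e=sp−y≈-0.055694; I≈3.629025, D=e−e_prev≈-0.696491; u=1/2·(-0.055694)+1/2·3.629025+3/4·(-0.696491)≈1.264297; next y=3/5·2.055694+1/2·1.264297≈1.865565
n=8: y≈1.865565, sp=2, e=sp−y≈0.134435; I≈3.763460, D=e−e_prev≈0.190129; u=1/2·0.134435+1/2·3.763460+3/4·0.190129≈2.091544; next y=3/5·1.865565+1/2·2.091544≈2.165111
n=9: y≈2.165111, sp=2, e=sp−y≈-0.165111; I≈3.598349, D=e−e_prev≈-0.299546; u=1/2·(-0.165111)+1/2·3.598349+3/4·(-0.299546)≈1.491959; next y=3/5·2.165111+1/2·1.491959≈2.045046
n=10: y≈2.045046, sp=2, e=sp−y≈-0.045046; I≈3.553303, D=e−e_prev≈0.120065; u=1/2·(-0.045046)+1/2·3.553303+3/4·0.120065≈1.844177; next y=3/5·2.045046+1/2·1.844177≈2.149116
n=11: y≈2.149116, sp=-2, e=sp−y≈-4.149116; I≈-0.595814, D=e−e_prev≈-4.104070; u=1/2·(-4.149116)+1/2·(-0.595814)+3/4·(-4.104070)≈-5.450517; next y=3/5·2.149116+1/2·(-5.450517)≈-1.435789
n=12: y≈-1.435789, sp=-2, e=sp−y≈-0.564211; I≈-1.160025, D=e−e_prev≈3.584905; u=1/2·(-0.564211)+1/2·(-1.160025)+3/4·3.584905≈1.826561; next y=3/5·(-1.435789)+1/2·1.826561≈0.051807

0 -2 -3.500 0.000
1 -2 0.063 -1.750
2 2 4.345 -1.019
3 2 -1.112 1.561
4 2 3.108 0.381
5 2 0.579 1.783
6 2 2.480 1.359
7 2 1.264 2.056
8 2 2.092 1.866
9 2 1.492 2.165
10 2 1.844 2.045
11 -2 -5.451 2.149
12 -2 1.827 -1.436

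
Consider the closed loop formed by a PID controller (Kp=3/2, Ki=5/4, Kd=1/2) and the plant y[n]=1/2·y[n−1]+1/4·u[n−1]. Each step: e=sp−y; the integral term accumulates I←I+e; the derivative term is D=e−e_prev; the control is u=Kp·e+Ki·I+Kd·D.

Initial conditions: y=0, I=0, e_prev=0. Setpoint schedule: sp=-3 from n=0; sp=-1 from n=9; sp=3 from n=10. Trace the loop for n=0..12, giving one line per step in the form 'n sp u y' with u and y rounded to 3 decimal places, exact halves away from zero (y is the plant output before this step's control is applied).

0 -3 -9.750 0.000
1 -3 -4.078 -2.438
2 -3 -6.647 -2.238
3 -3 -5.736 -2.781
4 -3 -6.140 -2.825
5 -3 -5.982 -2.947
6 -3 -6.038 -2.969
7 -3 -6.007 -2.994
8 -3 -6.012 -2.999
9 -1 0.496 -3.002
10 3 9.715 -1.377
11 3 3.868 1.740
12 3 6.687 1.837

(exact arithmetic carried between steps; '≈' marks a value shown rounded to 6 d.p. or computed from one; I and e_prev carry over from the previous line; the table rounds u and y to 3 d.p., halves away from zero)
n=0: y=0, sp=-3, e=sp−y=-3; I=-3, D=e−e_prev=-3; u=3/2·(-3)+5/4·(-3)+1/2·(-3)=-9.75; next y=1/2·0+1/4·(-9.75)=-2.4375
n=1: y=-2.4375, sp=-3, e=sp−y=-0.5625; I=-3.5625, D=e−e_prev=2.4375; u=3/2·(-0.5625)+5/4·(-3.5625)+1/2·2.4375=-4.078125; next y=1/2·(-2.4375)+1/4·(-4.078125)≈-2.238281
n=2: y≈-2.238281, sp=-3, e=sp−y≈-0.761719; I≈-4.324219, D=e−e_prev≈-0.199219; u=3/2·(-0.761719)+5/4·(-4.324219)+1/2·(-0.199219)≈-6.647461; next y=1/2·(-2.238281)+1/4·(-6.647461)≈-2.781006
n=3: y≈-2.781006, sp=-3, e=sp−y≈-0.218994; I≈-4.543213, D=e−e_prev≈0.542725; u=3/2·(-0.218994)+5/4·(-4.543213)+1/2·0.542725≈-5.736145; next y=1/2·(-2.781006)+1/4·(-5.736145)≈-2.824539
n=4: y≈-2.824539, sp=-3, e=sp−y≈-0.175461; I≈-4.718674, D=e−e_prev≈0.043533; u=3/2·(-0.175461)+5/4·(-4.718674)+1/2·0.043533≈-6.139767; next y=1/2·(-2.824539)+1/4·(-6.139767)≈-2.947211
n=5: y≈-2.947211, sp=-3, e=sp−y≈-0.052789; I≈-4.771462, D=e−e_prev≈0.122672; u=3/2·(-0.052789)+5/4·(-4.771462)+1/2·0.122672≈-5.982175; next y=1/2·(-2.947211)+1/4·(-5.982175)≈-2.969149
n=6: y≈-2.969149, sp=-3, e=sp−y≈-0.030851; I≈-4.802313, D=e−e_prev≈0.021938; u=3/2·(-0.030851)+5/4·(-4.802313)+1/2·0.021938≈-6.038198; next y=1/2·(-2.969149)+1/4·(-6.038198)≈-2.994124
n=7: y≈-2.994124, sp=-3, e=sp−y≈-0.005876; I≈-4.808189, D=e−e_prev≈0.024975; u=3/2·(-0.005876)+5/4·(-4.808189)+1/2·0.024975≈-6.006562; next y=1/2·(-2.994124)+1/4·(-6.006562)≈-2.998703
n=8: y≈-2.998703, sp=-3, e=sp−y≈-0.001297; I≈-4.809486, D=e−e_prev≈0.004578; u=3/2·(-0.001297)+5/4·(-4.809486)+1/2·0.004578≈-6.011514; next y=1/2·(-2.998703)+1/4·(-6.011514)≈-3.002230
n=9: y≈-3.002230, sp=-1, e=sp−y≈2.002230; I≈-2.807256, D=e−e_prev≈2.003527; u=3/2·2.002230+5/4·(-2.807256)+1/2·2.003527≈0.496038; next y=1/2·(-3.002230)+1/4·0.496038≈-1.377105
n=10: y≈-1.377105, sp=3, e=sp−y≈4.377105; I≈1.569849, D=e−e_prev≈2.374875; u=3/2·4.377105+5/4·1.569849+1/2·2.374875≈9.715407; next y=1/2·(-1.377105)+1/4·9.715407≈1.740299
n=11: y≈1.740299, sp=3, e=sp−y≈1.259701; I≈2.829550, D=e−e_prev≈-3.117405; u=3/2·1.259701+5/4·2.829550+1/2·(-3.117405)≈3.867787; next y=1/2·1.740299+1/4·3.867787≈1.837096
n=12: y≈1.837096, sp=3, e=sp−y≈1.162904; I≈3.992454, D=e−e_prev≈-0.096797; u=3/2·1.162904+5/4·3.992454+1/2·(-0.096797)≈6.686524; next y=1/2·1.837096+1/4·6.686524≈2.590179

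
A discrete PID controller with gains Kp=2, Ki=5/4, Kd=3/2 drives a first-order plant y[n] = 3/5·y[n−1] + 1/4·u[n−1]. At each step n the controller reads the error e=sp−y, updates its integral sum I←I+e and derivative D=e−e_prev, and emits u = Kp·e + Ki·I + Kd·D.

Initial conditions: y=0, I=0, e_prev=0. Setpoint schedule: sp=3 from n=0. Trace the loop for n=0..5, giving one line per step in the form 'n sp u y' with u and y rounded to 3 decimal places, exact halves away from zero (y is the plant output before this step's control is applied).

0 3 14.250 0.000
1 3 -3.422 3.563
2 3 12.051 1.282
3 3 -1.097 3.782
4 3 10.164 1.995
5 3 0.460 3.738

(exact arithmetic carried between steps; '≈' marks a value shown rounded to 6 d.p. or computed from one; I and e_prev carry over from the previous line; the table rounds u and y to 3 d.p., halves away from zero)
n=0: y=0, sp=3, e=sp−y=3; I=3, D=e−e_prev=3; u=2·3+5/4·3+3/2·3=14.25; next y=3/5·0+1/4·14.25=3.5625
n=1: y=3.5625, sp=3, e=sp−y=-0.5625; I=2.4375, D=e−e_prev=-3.5625; u=2·(-0.5625)+5/4·2.4375+3/2·(-3.5625)=-3.421875; next y=3/5·3.5625+1/4·(-3.421875)≈1.282031
n=2: y≈1.282031, sp=3, e=sp−y≈1.717969; I≈4.155469, D=e−e_prev≈2.280469; u=2·1.717969+5/4·4.155469+3/2·2.280469≈12.050977; next y=3/5·1.282031+1/4·12.050977≈3.781963
n=3: y≈3.781963, sp=3, e=sp−y≈-0.781963; I≈3.373506, D=e−e_prev≈-2.499932; u=2·(-0.781963)+5/4·3.373506+3/2·(-2.499932)≈-1.096941; next y=3/5·3.781963+1/4·(-1.096941)≈1.994943
n=4: y≈1.994943, sp=3, e=sp−y≈1.005057; I≈4.378563, D=e−e_prev≈1.787020; u=2·1.005057+5/4·4.378563+3/2·1.787020≈10.163850; next y=3/5·1.994943+1/4·10.163850≈3.737928
n=5: y≈3.737928, sp=3, e=sp−y≈-0.737928; I≈3.640635, D=e−e_prev≈-1.742985; u=2·(-0.737928)+5/4·3.640635+3/2·(-1.742985)≈0.460460; next y=3/5·3.737928+1/4·0.460460≈2.357872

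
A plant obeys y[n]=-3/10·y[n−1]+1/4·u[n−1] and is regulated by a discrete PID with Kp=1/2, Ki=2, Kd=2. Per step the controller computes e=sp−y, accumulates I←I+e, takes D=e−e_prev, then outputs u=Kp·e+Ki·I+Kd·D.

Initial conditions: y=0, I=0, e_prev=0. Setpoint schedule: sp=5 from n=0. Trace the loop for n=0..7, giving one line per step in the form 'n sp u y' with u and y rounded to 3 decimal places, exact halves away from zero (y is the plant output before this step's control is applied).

(exact arithmetic carried between steps; '≈' marks a value shown rounded to 6 d.p. or computed from one; I and e_prev carry over from the previous line; the table rounds u and y to 3 d.p., halves away from zero)
n=0: y=0, sp=5, e=sp−y=5; I=5, D=e−e_prev=5; u=1/2·5+2·5+2·5=22.5; next y=-3/10·0+1/4·22.5=5.625
n=1: y=5.625, sp=5, e=sp−y=-0.625; I=4.375, D=e−e_prev=-5.625; u=1/2·(-0.625)+2·4.375+2·(-5.625)=-2.8125; next y=-3/10·5.625+1/4·(-2.8125)=-2.390625
n=2: y=-2.390625, sp=5, e=sp−y=7.390625; I=11.765625, D=e−e_prev=8.015625; u=1/2·7.390625+2·11.765625+2·8.015625≈43.257813; next y=-3/10·(-2.390625)+1/4·43.257813≈11.531641
n=3: y≈11.531641, sp=5, e=sp−y≈-6.531641; I≈5.233984, D=e−e_prev≈-13.922266; u=1/2·(-6.531641)+2·5.233984+2·(-13.922266)≈-20.642383; next y=-3/10·11.531641+1/4·(-20.642383)≈-8.620088
n=4: y≈-8.620088, sp=5, e=sp−y≈13.620088; I≈18.854072, D=e−e_prev≈20.151729; u=1/2·13.620088+2·18.854072+2·20.151729≈84.821646; next y=-3/10·(-8.620088)+1/4·84.821646≈23.791438
n=5: y≈23.791438, sp=5, e=sp−y≈-18.791438; I≈0.062635, D=e−e_prev≈-32.411526; u=1/2·(-18.791438)+2·0.062635+2·(-32.411526)≈-74.093501; next y=-3/10·23.791438+1/4·(-74.093501)≈-25.660807
n=6: y≈-25.660807, sp=5, e=sp−y≈30.660807; I≈30.723441, D=e−e_prev≈49.452244; u=1/2·30.660807+2·30.723441+2·49.452244≈175.681774; next y=-3/10·(-25.660807)+1/4·175.681774≈51.618686
n=7: y≈51.618686, sp=5, e=sp−y≈-46.618686; I≈-15.895244, D=e−e_prev≈-77.279492; u=1/2·(-46.618686)+2·(-15.895244)+2·(-77.279492)≈-209.658816; next y=-3/10·51.618686+1/4·(-209.658816)≈-67.900310

0 5 22.500 0.000
1 5 -2.813 5.625
2 5 43.258 -2.391
3 5 -20.642 11.532
4 5 84.822 -8.620
5 5 -74.094 23.791
6 5 175.682 -25.661
7 5 -209.659 51.619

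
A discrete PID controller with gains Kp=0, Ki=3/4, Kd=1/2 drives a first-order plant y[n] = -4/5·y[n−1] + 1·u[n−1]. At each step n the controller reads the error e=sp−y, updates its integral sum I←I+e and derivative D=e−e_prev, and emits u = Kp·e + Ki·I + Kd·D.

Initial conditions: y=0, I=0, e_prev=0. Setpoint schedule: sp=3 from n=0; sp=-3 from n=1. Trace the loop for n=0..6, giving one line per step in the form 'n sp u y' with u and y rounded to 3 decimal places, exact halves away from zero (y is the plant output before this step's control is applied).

(exact arithmetic carried between steps; '≈' marks a value shown rounded to 6 d.p. or computed from one; I and e_prev carry over from the previous line; the table rounds u and y to 3 d.p., halves away from zero)
n=0: y=0, sp=3, e=sp−y=3; I=3, D=e−e_prev=3; u=0·3+3/4·3+1/2·3=3.75; next y=-4/5·0+1·3.75=3.75
n=1: y=3.75, sp=-3, e=sp−y=-6.75; I=-3.75, D=e−e_prev=-9.75; u=0·(-6.75)+3/4·(-3.75)+1/2·(-9.75)=-7.6875; next y=-4/5·3.75+1·(-7.6875)=-10.6875
n=2: y=-10.6875, sp=-3, e=sp−y=7.6875; I=3.9375, D=e−e_prev=14.4375; u=0·7.6875+3/4·3.9375+1/2·14.4375=10.171875; next y=-4/5·(-10.6875)+1·10.171875=18.721875
n=3: y=18.721875, sp=-3, e=sp−y=-21.721875; I=-17.784375, D=e−e_prev=-29.409375; u=0·(-21.721875)+3/4·(-17.784375)+1/2·(-29.409375)≈-28.042969; next y=-4/5·18.721875+1·(-28.042969)≈-43.020469
n=4: y≈-43.020469, sp=-3, e=sp−y≈40.020469; I≈22.236094, D=e−e_prev≈61.742344; u=0·40.020469+3/4·22.236094+1/2·61.742344≈47.548242; next y=-4/5·(-43.020469)+1·47.548242≈81.964617
n=5: y≈81.964617, sp=-3, e=sp−y≈-84.964617; I≈-62.728523, D=e−e_prev≈-124.985086; u=0·(-84.964617)+3/4·(-62.728523)+1/2·(-124.985086)≈-109.538936; next y=-4/5·81.964617+1·(-109.538936)≈-175.110629
n=6: y≈-175.110629, sp=-3, e=sp−y≈172.110629; I≈109.382106, D=e−e_prev≈257.075246; u=0·172.110629+3/4·109.382106+1/2·257.075246≈210.574203; next y=-4/5·(-175.110629)+1·210.574203≈350.662706

0 3 3.750 0.000
1 -3 -7.688 3.750
2 -3 10.172 -10.688
3 -3 -28.043 18.722
4 -3 47.548 -43.020
5 -3 -109.539 81.965
6 -3 210.574 -175.111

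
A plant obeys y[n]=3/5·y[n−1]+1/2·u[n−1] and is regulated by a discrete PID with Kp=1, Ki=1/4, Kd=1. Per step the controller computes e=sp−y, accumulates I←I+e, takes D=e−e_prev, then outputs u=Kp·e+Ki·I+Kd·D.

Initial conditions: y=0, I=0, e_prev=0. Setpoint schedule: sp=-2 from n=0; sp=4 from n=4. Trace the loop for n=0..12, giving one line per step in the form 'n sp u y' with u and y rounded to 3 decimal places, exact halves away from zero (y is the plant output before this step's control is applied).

(exact arithmetic carried between steps; '≈' marks a value shown rounded to 6 d.p. or computed from one; I and e_prev carry over from the previous line; the table rounds u and y to 3 d.p., halves away from zero)
n=0: y=0, sp=-2, e=sp−y=-2; I=-2, D=e−e_prev=-2; u=1·(-2)+1/4·(-2)+1·(-2)=-4.5; next y=3/5·0+1/2·(-4.5)=-2.25
n=1: y=-2.25, sp=-2, e=sp−y=0.25; I=-1.75, D=e−e_prev=2.25; u=1·0.25+1/4·(-1.75)+1·2.25=2.0625; next y=3/5·(-2.25)+1/2·2.0625=-0.31875
n=2: y=-0.31875, sp=-2, e=sp−y=-1.68125; I=-3.43125, D=e−e_prev=-1.93125; u=1·(-1.68125)+1/4·(-3.43125)+1·(-1.93125)≈-4.470313; next y=3/5·(-0.31875)+1/2·(-4.470313)≈-2.426406
n=3: y≈-2.426406, sp=-2, e=sp−y≈0.426406; I≈-3.004844, D=e−e_prev≈2.107656; u=1·0.426406+1/4·(-3.004844)+1·2.107656≈1.782852; next y=3/5·(-2.426406)+1/2·1.782852≈-0.564418
n=4: y≈-0.564418, sp=4, e=sp−y≈4.564418; I≈1.559574, D=e−e_prev≈4.138012; u=1·4.564418+1/4·1.559574+1·4.138012≈9.092323; next y=3/5·(-0.564418)+1/2·9.092323≈4.207511
n=5: y≈4.207511, sp=4, e=sp−y≈-0.207511; I≈1.352063, D=e−e_prev≈-4.771929; u=1·(-0.207511)+1/4·1.352063+1·(-4.771929)≈-4.641424; next y=3/5·4.207511+1/2·(-4.641424)≈0.203795
n=6: y≈0.203795, sp=4, e=sp−y≈3.796205; I≈5.148269, D=e−e_prev≈4.003716; u=1·3.796205+1/4·5.148269+1·4.003716≈9.086989; next y=3/5·0.203795+1/2·9.086989≈4.665771
n=7: y≈4.665771, sp=4, e=sp−y≈-0.665771; I≈4.482498, D=e−e_prev≈-4.461977; u=1·(-0.665771)+1/4·4.482498+1·(-4.461977)≈-4.007123; next y=3/5·4.665771+1/2·(-4.007123)≈0.795901
n=8: y≈0.795901, sp=4, e=sp−y≈3.204099; I≈7.686597, D=e−e_prev≈3.869870; u=1·3.204099+1/4·7.686597+1·3.869870≈8.995618; next y=3/5·0.795901+1/2·8.995618≈4.975350
n=9: y≈4.975350, sp=4, e=sp−y≈-0.975350; I≈6.711247, D=e−e_prev≈-4.179449; u=1·(-0.975350)+1/4·6.711247+1·(-4.179449)≈-3.476987; next y=3/5·4.975350+1/2·(-3.476987)≈1.246716
n=10: y≈1.246716, sp=4, e=sp−y≈2.753284; I≈9.464530, D=e−e_prev≈3.728633; u=1·2.753284+1/4·9.464530+1·3.728633≈8.848049; next y=3/5·1.246716+1/2·8.848049≈5.172055
n=11: y≈5.172055, sp=4, e=sp−y≈-1.172055; I≈8.292476, D=e−e_prev≈-3.925338; u=1·(-1.172055)+1/4·8.292476+1·(-3.925338)≈-3.024274; next y=3/5·5.172055+1/2·(-3.024274)≈1.591096
n=12: y≈1.591096, sp=4, e=sp−y≈2.408904; I≈10.701380, D=e−e_prev≈3.580959; u=1·2.408904+1/4·10.701380+1·3.580959≈8.665208; next y=3/5·1.591096+1/2·8.665208≈5.287261

0 -2 -4.500 0.000
1 -2 2.063 -2.250
2 -2 -4.470 -0.319
3 -2 1.783 -2.426
4 4 9.092 -0.564
5 4 -4.641 4.208
6 4 9.087 0.204
7 4 -4.007 4.666
8 4 8.996 0.796
9 4 -3.477 4.975
10 4 8.848 1.247
11 4 -3.024 5.172
12 4 8.665 1.591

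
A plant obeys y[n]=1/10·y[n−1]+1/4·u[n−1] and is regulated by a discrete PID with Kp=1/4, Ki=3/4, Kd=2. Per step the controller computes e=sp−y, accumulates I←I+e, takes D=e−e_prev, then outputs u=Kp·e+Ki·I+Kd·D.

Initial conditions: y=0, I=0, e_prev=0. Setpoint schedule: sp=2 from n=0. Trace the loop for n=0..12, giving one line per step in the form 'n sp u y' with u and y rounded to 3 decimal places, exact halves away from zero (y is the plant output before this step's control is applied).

0 2 6.000 0.000
1 2 -1.000 1.500
2 2 7.175 -0.100
3 2 -0.101 1.784
4 2 8.721 0.153
5 2 0.717 2.195
6 2 10.045 0.399
7 2 1.196 2.551
8 2 11.078 0.554
9 2 1.356 2.825
10 2 11.890 0.621
11 2 1.277 3.035
12 2 12.563 0.623

(exact arithmetic carried between steps; '≈' marks a value shown rounded to 6 d.p. or computed from one; I and e_prev carry over from the previous line; the table rounds u and y to 3 d.p., halves away from zero)
n=0: y=0, sp=2, e=sp−y=2; I=2, D=e−e_prev=2; u=1/4·2+3/4·2+2·2=6; next y=1/10·0+1/4·6=1.5
n=1: y=1.5, sp=2, e=sp−y=0.5; I=2.5, D=e−e_prev=-1.5; u=1/4·0.5+3/4·2.5+2·(-1.5)=-1; next y=1/10·1.5+1/4·(-1)=-0.1
n=2: y=-0.1, sp=2, e=sp−y=2.1; I=4.6, D=e−e_prev=1.6; u=1/4·2.1+3/4·4.6+2·1.6=7.175; next y=1/10·(-0.1)+1/4·7.175=1.78375
n=3: y=1.78375, sp=2, e=sp−y=0.21625; I=4.81625, D=e−e_prev=-1.88375; u=1/4·0.21625+3/4·4.81625+2·(-1.88375)=-0.10125; next y=1/10·1.78375+1/4·(-0.10125)≈0.153063
n=4: y≈0.153063, sp=2, e=sp−y≈1.846938; I≈6.663188, D=e−e_prev≈1.630688; u=1/4·1.846938+3/4·6.663188+2·1.630688≈8.7205; next y=1/10·0.153063+1/4·8.7205≈2.195431
n=5: y≈2.195431, sp=2, e=sp−y≈-0.195431; I≈6.467756, D=e−e_prev≈-2.042369; u=1/4·(-0.195431)+3/4·6.467756+2·(-2.042369)≈0.717222; next y=1/10·2.195431+1/4·0.717222≈0.398849
n=6: y≈0.398849, sp=2, e=sp−y≈1.601151; I≈8.068908, D=e−e_prev≈1.796583; u=1/4·1.601151+3/4·8.068908+2·1.796583≈10.045134; next y=1/10·0.398849+1/4·10.045134≈2.551168
n=7: y≈2.551168, sp=2, e=sp−y≈-0.551168; I≈7.517739, D=e−e_prev≈-2.152320; u=1/4·(-0.551168)+3/4·7.517739+2·(-2.152320)≈1.195873; next y=1/10·2.551168+1/4·1.195873≈0.554085
n=8: y≈0.554085, sp=2, e=sp−y≈1.445915; I≈8.963654, D=e−e_prev≈1.997083; u=1/4·1.445915+3/4·8.963654+2·1.997083≈11.078386; next y=1/10·0.554085+1/4·11.078386≈2.825005
n=9: y≈2.825005, sp=2, e=sp−y≈-0.825005; I≈8.138649, D=e−e_prev≈-2.270920; u=1/4·(-0.825005)+3/4·8.138649+2·(-2.270920)≈1.355896; next y=1/10·2.825005+1/4·1.355896≈0.621474
n=10: y≈0.621474, sp=2, e=sp−y≈1.378526; I≈9.517175, D=e−e_prev≈2.203531; u=1/4·1.378526+3/4·9.517175+2·2.203531≈11.889574; next y=1/10·0.621474+1/4·11.889574≈3.034541
n=11: y≈3.034541, sp=2, e=sp−y≈-1.034541; I≈8.482634, D=e−e_prev≈-2.413066; u=1/4·(-1.034541)+3/4·8.482634+2·(-2.413066)≈1.277207; next y=1/10·3.034541+1/4·1.277207≈0.622756
n=12: y≈0.622756, sp=2, e=sp−y≈1.377244; I≈9.859878, D=e−e_prev≈2.411785; u=1/4·1.377244+3/4·9.859878+2·2.411785≈12.562789; next y=1/10·0.622756+1/4·12.562789≈3.202973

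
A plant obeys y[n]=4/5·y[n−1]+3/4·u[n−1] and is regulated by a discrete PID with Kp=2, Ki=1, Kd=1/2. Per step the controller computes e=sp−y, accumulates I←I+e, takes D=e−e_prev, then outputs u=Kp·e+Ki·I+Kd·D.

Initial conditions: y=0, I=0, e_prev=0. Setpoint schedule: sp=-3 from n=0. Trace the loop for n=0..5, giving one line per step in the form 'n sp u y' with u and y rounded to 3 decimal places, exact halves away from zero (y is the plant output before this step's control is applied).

0 -3 -10.500 0.000
1 -3 15.563 -7.875
2 -3 -29.864 5.372
3 -3 50.541 -18.101
4 -3 -91.435 23.425
5 -3 159.317 -49.836

(exact arithmetic carried between steps; '≈' marks a value shown rounded to 6 d.p. or computed from one; I and e_prev carry over from the previous line; the table rounds u and y to 3 d.p., halves away from zero)
n=0: y=0, sp=-3, e=sp−y=-3; I=-3, D=e−e_prev=-3; u=2·(-3)+1·(-3)+1/2·(-3)=-10.5; next y=4/5·0+3/4·(-10.5)=-7.875
n=1: y=-7.875, sp=-3, e=sp−y=4.875; I=1.875, D=e−e_prev=7.875; u=2·4.875+1·1.875+1/2·7.875=15.5625; next y=4/5·(-7.875)+3/4·15.5625=5.371875
n=2: y=5.371875, sp=-3, e=sp−y=-8.371875; I=-6.496875, D=e−e_prev=-13.246875; u=2·(-8.371875)+1·(-6.496875)+1/2·(-13.246875)≈-29.864063; next y=4/5·5.371875+3/4·(-29.864063)≈-18.100547
n=3: y≈-18.100547, sp=-3, e=sp−y≈15.100547; I≈8.603672, D=e−e_prev≈23.472422; u=2·15.100547+1·8.603672+1/2·23.472422≈50.540977; next y=4/5·(-18.100547)+3/4·50.540977≈23.425295
n=4: y≈23.425295, sp=-3, e=sp−y≈-26.425295; I≈-17.821623, D=e−e_prev≈-41.525842; u=2·(-26.425295)+1·(-17.821623)+1/2·(-41.525842)≈-91.435134; next y=4/5·23.425295+3/4·(-91.435134)≈-49.836114
n=5: y≈-49.836114, sp=-3, e=sp−y≈46.836114; I≈29.014491, D=e−e_prev≈73.261409; u=2·46.836114+1·29.014491+1/2·73.261409≈159.317425; next y=4/5·(-49.836114)+3/4·159.317425≈79.619177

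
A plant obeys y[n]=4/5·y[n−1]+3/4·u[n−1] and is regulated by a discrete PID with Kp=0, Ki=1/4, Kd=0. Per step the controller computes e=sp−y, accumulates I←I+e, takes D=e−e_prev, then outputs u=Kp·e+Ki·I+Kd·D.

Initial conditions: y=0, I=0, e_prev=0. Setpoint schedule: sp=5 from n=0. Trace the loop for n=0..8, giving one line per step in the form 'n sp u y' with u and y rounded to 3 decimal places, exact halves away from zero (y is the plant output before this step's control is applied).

(exact arithmetic carried between steps; '≈' marks a value shown rounded to 6 d.p. or computed from one; I and e_prev carry over from the previous line; the table rounds u and y to 3 d.p., halves away from zero)
n=0: y=0, sp=5, e=sp−y=5; I=5, D=e−e_prev=5; u=0·5+1/4·5+0·5=1.25; next y=4/5·0+3/4·1.25=0.9375
n=1: y=0.9375, sp=5, e=sp−y=4.0625; I=9.0625, D=e−e_prev=-0.9375; u=0·4.0625+1/4·9.0625+0·(-0.9375)=2.265625; next y=4/5·0.9375+3/4·2.265625≈2.449219
n=2: y≈2.449219, sp=5, e=sp−y≈2.550781; I≈11.613281, D=e−e_prev≈-1.511719; u=0·2.550781+1/4·11.613281+0·(-1.511719)≈2.903320; next y=4/5·2.449219+3/4·2.903320≈4.136865
n=3: y≈4.136865, sp=5, e=sp−y≈0.863135; I≈12.476416, D=e−e_prev≈-1.687646; u=0·0.863135+1/4·12.476416+0·(-1.687646)≈3.119104; next y=4/5·4.136865+3/4·3.119104≈5.648820
n=4: y≈5.648820, sp=5, e=sp−y≈-0.648820; I≈11.827596, D=e−e_prev≈-1.511955; u=0·(-0.648820)+1/4·11.827596+0·(-1.511955)≈2.956899; next y=4/5·5.648820+3/4·2.956899≈6.736730
n=5: y≈6.736730, sp=5, e=sp−y≈-1.736730; I≈10.090865, D=e−e_prev≈-1.087910; u=0·(-1.736730)+1/4·10.090865+0·(-1.087910)≈2.522716; next y=4/5·6.736730+3/4·2.522716≈7.281422
n=6: y≈7.281422, sp=5, e=sp−y≈-2.281422; I≈7.809444, D=e−e_prev≈-0.544691; u=0·(-2.281422)+1/4·7.809444+0·(-0.544691)≈1.952361; next y=4/5·7.281422+3/4·1.952361≈7.289408
n=7: y≈7.289408, sp=5, e=sp−y≈-2.289408; I≈5.520036, D=e−e_prev≈-0.007986; u=0·(-2.289408)+1/4·5.520036+0·(-0.007986)≈1.380009; next y=4/5·7.289408+3/4·1.380009≈6.866533
n=8: y≈6.866533, sp=5, e=sp−y≈-1.866533; I≈3.653503, D=e−e_prev≈0.422875; u=0·(-1.866533)+1/4·3.653503+0·0.422875≈0.913376; next y=4/5·6.866533+3/4·0.913376≈6.178258

0 5 1.250 0.000
1 5 2.266 0.938
2 5 2.903 2.449
3 5 3.119 4.137
4 5 2.957 5.649
5 5 2.523 6.737
6 5 1.952 7.281
7 5 1.380 7.289
8 5 0.913 6.867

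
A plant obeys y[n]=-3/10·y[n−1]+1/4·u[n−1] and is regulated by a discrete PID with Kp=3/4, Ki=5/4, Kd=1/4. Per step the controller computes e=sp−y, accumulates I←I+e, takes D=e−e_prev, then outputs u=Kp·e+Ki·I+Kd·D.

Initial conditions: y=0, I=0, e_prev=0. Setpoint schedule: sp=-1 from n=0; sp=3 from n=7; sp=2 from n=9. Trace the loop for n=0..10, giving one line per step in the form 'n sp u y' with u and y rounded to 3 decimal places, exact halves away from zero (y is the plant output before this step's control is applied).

0 -1 -2.250 0.000
1 -1 -1.984 -0.563
2 -1 -3.201 -0.327
3 -1 -3.140 -0.702
4 -1 -3.893 -0.574
5 -1 -3.883 -0.801
6 -1 -4.347 -0.731
7 3 4.642 -0.868
8 3 3.293 1.421
9 2 5.893 0.397
10 2 5.737 1.354

(exact arithmetic carried between steps; '≈' marks a value shown rounded to 6 d.p. or computed from one; I and e_prev carry over from the previous line; the table rounds u and y to 3 d.p., halves away from zero)
n=0: y=0, sp=-1, e=sp−y=-1; I=-1, D=e−e_prev=-1; u=3/4·(-1)+5/4·(-1)+1/4·(-1)=-2.25; next y=-3/10·0+1/4·(-2.25)=-0.5625
n=1: y=-0.5625, sp=-1, e=sp−y=-0.4375; I=-1.4375, D=e−e_prev=0.5625; u=3/4·(-0.4375)+5/4·(-1.4375)+1/4·0.5625=-1.984375; next y=-3/10·(-0.5625)+1/4·(-1.984375)≈-0.327344
n=2: y≈-0.327344, sp=-1, e=sp−y≈-0.672656; I≈-2.110156, D=e−e_prev≈-0.235156; u=3/4·(-0.672656)+5/4·(-2.110156)+1/4·(-0.235156)≈-3.200977; next y=-3/10·(-0.327344)+1/4·(-3.200977)≈-0.702041
n=3: y≈-0.702041, sp=-1, e=sp−y≈-0.297959; I≈-2.408115, D=e−e_prev≈0.374697; u=3/4·(-0.297959)+5/4·(-2.408115)+1/4·0.374697≈-3.139939; next y=-3/10·(-0.702041)+1/4·(-3.139939)≈-0.574372
n=4: y≈-0.574372, sp=-1, e=sp−y≈-0.425628; I≈-2.833743, D=e−e_prev≈-0.127669; u=3/4·(-0.425628)+5/4·(-2.833743)+1/4·(-0.127669)≈-3.893316; next y=-3/10·(-0.574372)+1/4·(-3.893316)≈-0.801017
n=5: y≈-0.801017, sp=-1, e=sp−y≈-0.198983; I≈-3.032725, D=e−e_prev≈0.226645; u=3/4·(-0.198983)+5/4·(-3.032725)+1/4·0.226645≈-3.883483; next y=-3/10·(-0.801017)+1/4·(-3.883483)≈-0.730565
n=6: y≈-0.730565, sp=-1, e=sp−y≈-0.269435; I≈-3.302160, D=e−e_prev≈-0.070452; u=3/4·(-0.269435)+5/4·(-3.302160)+1/4·(-0.070452)≈-4.347389; next y=-3/10·(-0.730565)+1/4·(-4.347389)≈-0.867678
n=7: y≈-0.867678, sp=3, e=sp−y≈3.867678; I≈0.565518, D=e−e_prev≈4.137112; u=3/4·3.867678+5/4·0.565518+1/4·4.137112≈4.641933; next y=-3/10·(-0.867678)+1/4·4.641933≈1.420787
n=8: y≈1.420787, sp=3, e=sp−y≈1.579213; I≈2.144731, D=e−e_prev≈-2.288464; u=3/4·1.579213+5/4·2.144731+1/4·(-2.288464)≈3.293208; next y=-3/10·1.420787+1/4·3.293208≈0.397066
n=9: y≈0.397066, sp=2, e=sp−y≈1.602934; I≈3.747665, D=e−e_prev≈0.023721; u=3/4·1.602934+5/4·3.747665+1/4·0.023721≈5.892712; next y=-3/10·0.397066+1/4·5.892712≈1.354058
n=10: y≈1.354058, sp=2, e=sp−y≈0.645942; I≈4.393607, D=e−e_prev≈-0.956992; u=3/4·0.645942+5/4·4.393607+1/4·(-0.956992)≈5.737217; next y=-3/10·1.354058+1/4·5.737217≈1.028087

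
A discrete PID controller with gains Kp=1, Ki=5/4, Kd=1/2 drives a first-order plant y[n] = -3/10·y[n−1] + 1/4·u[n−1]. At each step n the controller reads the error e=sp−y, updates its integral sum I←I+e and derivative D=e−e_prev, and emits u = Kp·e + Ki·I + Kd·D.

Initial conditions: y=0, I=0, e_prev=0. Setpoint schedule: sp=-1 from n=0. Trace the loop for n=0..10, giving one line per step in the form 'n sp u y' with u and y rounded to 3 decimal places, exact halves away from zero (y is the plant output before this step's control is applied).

0 -1 -2.750 0.000
1 -1 -1.609 -0.688
2 -1 -3.695 -0.196
3 -1 -2.615 -0.865
4 -1 -4.413 -0.394
5 -1 -3.310 -0.985
6 -1 -4.870 -0.532
7 -1 -3.782 -1.058
8 -1 -5.154 -0.628
9 -1 -4.107 -1.100
10 -1 -5.327 -0.697

(exact arithmetic carried between steps; '≈' marks a value shown rounded to 6 d.p. or computed from one; I and e_prev carry over from the previous line; the table rounds u and y to 3 d.p., halves away from zero)
n=0: y=0, sp=-1, e=sp−y=-1; I=-1, D=e−e_prev=-1; u=1·(-1)+5/4·(-1)+1/2·(-1)=-2.75; next y=-3/10·0+1/4·(-2.75)=-0.6875
n=1: y=-0.6875, sp=-1, e=sp−y=-0.3125; I=-1.3125, D=e−e_prev=0.6875; u=1·(-0.3125)+5/4·(-1.3125)+1/2·0.6875=-1.609375; next y=-3/10·(-0.6875)+1/4·(-1.609375)≈-0.196094
n=2: y≈-0.196094, sp=-1, e=sp−y≈-0.803906; I≈-2.116406, D=e−e_prev≈-0.491406; u=1·(-0.803906)+5/4·(-2.116406)+1/2·(-0.491406)≈-3.695117; next y=-3/10·(-0.196094)+1/4·(-3.695117)≈-0.864951
n=3: y≈-0.864951, sp=-1, e=sp−y≈-0.135049; I≈-2.251455, D=e−e_prev≈0.668857; u=1·(-0.135049)+5/4·(-2.251455)+1/2·0.668857≈-2.614939; next y=-3/10·(-0.864951)+1/4·(-2.614939)≈-0.394249
n=4: y≈-0.394249, sp=-1, e=sp−y≈-0.605751; I≈-2.857206, D=e−e_prev≈-0.470702; u=1·(-0.605751)+5/4·(-2.857206)+1/2·(-0.470702)≈-4.412609; next y=-3/10·(-0.394249)+1/4·(-4.412609)≈-0.984877
n=5: y≈-0.984877, sp=-1, e=sp−y≈-0.015123; I≈-2.872328, D=e−e_prev≈0.590628; u=1·(-0.015123)+5/4·(-2.872328)+1/2·0.590628≈-3.310219; next y=-3/10·(-0.984877)+1/4·(-3.310219)≈-0.532092
n=6: y≈-0.532092, sp=-1, e=sp−y≈-0.467908; I≈-3.340237, D=e−e_prev≈-0.452786; u=1·(-0.467908)+5/4·(-3.340237)+1/2·(-0.452786)≈-4.869597; next y=-3/10·(-0.532092)+1/4·(-4.869597)≈-1.057772
n=7: y≈-1.057772, sp=-1, e=sp−y≈0.057772; I≈-3.282465, D=e−e_prev≈0.525680; u=1·0.057772+5/4·(-3.282465)+1/2·0.525680≈-3.782469; next y=-3/10·(-1.057772)+1/4·(-3.782469)≈-0.628286
n=8: y≈-0.628286, sp=-1, e=sp−y≈-0.371714; I≈-3.654179, D=e−e_prev≈-0.429486; u=1·(-0.371714)+5/4·(-3.654179)+1/2·(-0.429486)≈-5.154181; next y=-3/10·(-0.628286)+1/4·(-5.154181)≈-1.100060
n=9: y≈-1.100060, sp=-1, e=sp−y≈0.100060; I≈-3.554120, D=e−e_prev≈0.471774; u=1·0.100060+5/4·(-3.554120)+1/2·0.471774≈-4.106703; next y=-3/10·(-1.100060)+1/4·(-4.106703)≈-0.696658
n=10: y≈-0.696658, sp=-1, e=sp−y≈-0.303342; I≈-3.857462, D=e−e_prev≈-0.403402; u=1·(-0.303342)+5/4·(-3.857462)+1/2·(-0.403402)≈-5.326870; next y=-3/10·(-0.696658)+1/4·(-5.326870)≈-1.122720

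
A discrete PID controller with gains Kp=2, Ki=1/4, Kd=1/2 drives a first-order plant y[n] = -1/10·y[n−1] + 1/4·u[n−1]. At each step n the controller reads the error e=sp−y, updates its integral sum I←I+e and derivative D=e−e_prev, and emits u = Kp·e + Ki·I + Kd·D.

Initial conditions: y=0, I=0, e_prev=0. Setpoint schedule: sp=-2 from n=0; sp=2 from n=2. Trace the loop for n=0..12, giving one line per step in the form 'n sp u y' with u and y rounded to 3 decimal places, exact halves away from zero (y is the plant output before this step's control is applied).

0 -2 -5.500 0.000
1 -2 -1.219 -1.375
2 2 5.616 -0.167
3 2 0.395 1.421
4 2 5.360 -0.043
5 2 1.323 1.344
6 2 5.338 0.196
7 2 2.139 1.315
8 2 5.376 0.403
9 2 2.843 1.304
10 2 5.456 0.580
11 2 3.454 1.306
12 2 5.567 0.733

(exact arithmetic carried between steps; '≈' marks a value shown rounded to 6 d.p. or computed from one; I and e_prev carry over from the previous line; the table rounds u and y to 3 d.p., halves away from zero)
n=0: y=0, sp=-2, e=sp−y=-2; I=-2, D=e−e_prev=-2; u=2·(-2)+1/4·(-2)+1/2·(-2)=-5.5; next y=-1/10·0+1/4·(-5.5)=-1.375
n=1: y=-1.375, sp=-2, e=sp−y=-0.625; I=-2.625, D=e−e_prev=1.375; u=2·(-0.625)+1/4·(-2.625)+1/2·1.375=-1.21875; next y=-1/10·(-1.375)+1/4·(-1.21875)≈-0.167188
n=2: y≈-0.167188, sp=2, e=sp−y≈2.167188; I≈-0.457813, D=e−e_prev≈2.792188; u=2·2.167188+1/4·(-0.457813)+1/2·2.792188≈5.616016; next y=-1/10·(-0.167188)+1/4·5.616016≈1.420723
n=3: y≈1.420723, sp=2, e=sp−y≈0.579277; I≈0.121465, D=e−e_prev≈-1.587910; u=2·0.579277+1/4·0.121465+1/2·(-1.587910)≈0.394966; next y=-1/10·1.420723+1/4·0.394966≈-0.043331
n=4: y≈-0.043331, sp=2, e=sp−y≈2.043331; I≈2.164796, D=e−e_prev≈1.464053; u=2·2.043331+1/4·2.164796+1/2·1.464053≈5.359887; next y=-1/10·(-0.043331)+1/4·5.359887≈1.344305
n=5: y≈1.344305, sp=2, e=sp−y≈0.655695; I≈2.820491, D=e−e_prev≈-1.387636; u=2·0.655695+1/4·2.820491+1/2·(-1.387636)≈1.322695; next y=-1/10·1.344305+1/4·1.322695≈0.196243
n=6: y≈0.196243, sp=2, e=sp−y≈1.803757; I≈4.624247, D=e−e_prev≈1.148062; u=2·1.803757+1/4·4.624247+1/2·1.148062≈5.337606; next y=-1/10·0.196243+1/4·5.337606≈1.314777
n=7: y≈1.314777, sp=2, e=sp−y≈0.685223; I≈5.309470, D=e−e_prev≈-1.118534; u=2·0.685223+1/4·5.309470+1/2·(-1.118534)≈2.138546; next y=-1/10·1.314777+1/4·2.138546≈0.403159
n=8: y≈0.403159, sp=2, e=sp−y≈1.596841; I≈6.906311, D=e−e_prev≈0.911618; u=2·1.596841+1/4·6.906311+1/2·0.911618≈5.376069; next y=-1/10·0.403159+1/4·5.376069≈1.303701
n=9: y≈1.303701, sp=2, e=sp−y≈0.696299; I≈7.602610, D=e−e_prev≈-0.900543; u=2·0.696299+1/4·7.602610+1/2·(-0.900543)≈2.842978; next y=-1/10·1.303701+1/4·2.842978≈0.580374
n=10: y≈0.580374, sp=2, e=sp−y≈1.419626; I≈9.022236, D=e−e_prev≈0.723327; u=2·1.419626+1/4·9.022236+1/2·0.723327≈5.456474; next y=-1/10·0.580374+1/4·5.456474≈1.306081
n=11: y≈1.306081, sp=2, e=sp−y≈0.693919; I≈9.716155, D=e−e_prev≈-0.725707; u=2·0.693919+1/4·9.716155+1/2·(-0.725707)≈3.454023; next y=-1/10·1.306081+1/4·3.454023≈0.732898
n=12: y≈0.732898, sp=2, e=sp−y≈1.267102; I≈10.983257, D=e−e_prev≈0.573183; u=2·1.267102+1/4·10.983257+1/2·0.573183≈5.566610; next y=-1/10·0.732898+1/4·5.566610≈1.318363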